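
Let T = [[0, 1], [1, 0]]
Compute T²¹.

T² = I (check: tr T = 0 and det T = -1), so T²¹ = T since 21 is odd.

[[0, 1], [1, 0]]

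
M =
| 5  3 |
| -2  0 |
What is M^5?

[[665, 633], [-422, -390]]

tr M = 5 and det M = 6, so the characteristic polynomial is λ² − (5)λ + (6) with roots 2 and 3.
Eigenvectors give P = [[-1, 3], [1, -2]] with P⁻¹ = [[2, 3], [1, 1]], and M = P·diag(2, 3)·P⁻¹.
Then M^5 = P·diag(32, 243)·P⁻¹ = [[-32, 729], [32, -486]] · [[2, 3], [1, 1]] = [[665, 633], [-422, -390]].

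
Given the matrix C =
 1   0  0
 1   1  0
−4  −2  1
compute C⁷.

C = I + N where N = [[0, 0, 0], [1, 0, 0], [−4, −2, 0]] is strictly lower-triangular, so N³ = 0.
(I + N)⁷ = I + 7·N + 21·N² = [[1, 0, 0], [7, 1, 0], [−70, −14, 1]].

[[1, 0, 0], [7, 1, 0], [−70, −14, 1]]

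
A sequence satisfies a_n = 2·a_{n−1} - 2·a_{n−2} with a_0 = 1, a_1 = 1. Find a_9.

16

With companion matrix T = [[2, -2], [1, 0]], [a_n, a_{n−1}]ᵀ = T·[a_{n−1}, a_{n−2}]ᵀ, so [a_9, a_8]ᵀ = T^8·[a_1, a_0]ᵀ.
T^8 = [[16, 0], [0, 16]], giving [a_9, a_8]ᵀ = [[16], [16]].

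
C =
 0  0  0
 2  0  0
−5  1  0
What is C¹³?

C is strictly triangular, hence nilpotent: C³ = 0, so C¹³ = 0.

[[0, 0, 0], [0, 0, 0], [0, 0, 0]]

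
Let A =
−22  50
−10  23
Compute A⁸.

tr A = 1 and det A = −6, so the characteristic polynomial is λ² − (1)λ + (−6) with roots 3 and −2.
Eigenvectors give P = [[2, 5], [1, 2]] with P⁻¹ = [[−2, 5], [1, −2]], and A = P·diag(3, −2)·P⁻¹.
Then A⁸ = P·diag(6561, 256)·P⁻¹ = [[13122, 1280], [6561, 512]] · [[−2, 5], [1, −2]] = [[−24964, 63050], [−12610, 31781]].

[[−24964, 63050], [−12610, 31781]]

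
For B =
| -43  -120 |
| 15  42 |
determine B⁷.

[[-20707, -55560], [6945, 18648]]

tr B = -1 and det B = -6, so the characteristic polynomial is λ² − (-1)λ + (-6) with roots -3 and 2.
Eigenvectors give P = [[-3, -8], [1, 3]] with P⁻¹ = [[-3, -8], [1, 3]], and B = P·diag(-3, 2)·P⁻¹.
Then B⁷ = P·diag(-2187, 128)·P⁻¹ = [[6561, -1024], [-2187, 384]] · [[-3, -8], [1, 3]] = [[-20707, -55560], [6945, 18648]].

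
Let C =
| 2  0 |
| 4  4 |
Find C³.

[[8, 0], [112, 64]]

C² = [[4, 0], [24, 16]]
C³ = [[8, 0], [112, 64]]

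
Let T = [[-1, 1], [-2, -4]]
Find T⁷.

[[1931, 2059], [-4118, -4246]]

tr T = -5 and det T = 6, so the characteristic polynomial is λ² − (-5)λ + (6) with roots -3 and -2.
Eigenvectors give P = [[-1, 1], [2, -1]] with P⁻¹ = [[1, 1], [2, 1]], and T = P·diag(-3, -2)·P⁻¹.
Then T⁷ = P·diag(-2187, -128)·P⁻¹ = [[2187, -128], [-4374, 128]] · [[1, 1], [2, 1]] = [[1931, 2059], [-4118, -4246]].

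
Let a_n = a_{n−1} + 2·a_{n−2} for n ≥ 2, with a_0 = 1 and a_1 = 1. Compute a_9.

341

With companion matrix C = [[1, 2], [1, 0]], [a_n, a_{n−1}]ᵀ = C·[a_{n−1}, a_{n−2}]ᵀ, so [a_9, a_8]ᵀ = C^8·[a_1, a_0]ᵀ.
C^8 = [[171, 170], [85, 86]], giving [a_9, a_8]ᵀ = [[341], [171]].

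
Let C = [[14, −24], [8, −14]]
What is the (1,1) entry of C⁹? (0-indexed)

tr C = 0 and det C = −4, so the characteristic polynomial is λ² − (0)λ + (−4) with roots −2 and 2.
Eigenvectors give P = [[−3, 2], [−2, 1]] with P⁻¹ = [[1, −2], [2, −3]], and C = P·diag(−2, 2)·P⁻¹.
Then C⁹ = P·diag(−512, 512)·P⁻¹ = [[1536, 1024], [1024, 512]] · [[1, −2], [2, −3]] = [[3584, −6144], [2048, −3584]].

−3584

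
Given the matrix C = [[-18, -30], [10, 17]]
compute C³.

tr C = -1 and det C = -6, so the characteristic polynomial is λ² − (-1)λ + (-6) with roots -3 and 2.
Eigenvectors give P = [[-2, -3], [1, 2]] with P⁻¹ = [[-2, -3], [1, 2]], and C = P·diag(-3, 2)·P⁻¹.
Then C³ = P·diag(-27, 8)·P⁻¹ = [[54, -24], [-27, 16]] · [[-2, -3], [1, 2]] = [[-132, -210], [70, 113]].

[[-132, -210], [70, 113]]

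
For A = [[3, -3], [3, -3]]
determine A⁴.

A² = [[0, 0], [0, 0]]
A³ = [[0, 0], [0, 0]]
A⁴ = [[0, 0], [0, 0]]

[[0, 0], [0, 0]]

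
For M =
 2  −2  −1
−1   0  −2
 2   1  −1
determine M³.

[[19, −5, 3], [−6, 15, 3], [1, −5, 12]]

M² = [[4, −5, 3], [−6, 0, 3], [1, −5, −3]]
M³ = [[19, −5, 3], [−6, 15, 3], [1, −5, 12]]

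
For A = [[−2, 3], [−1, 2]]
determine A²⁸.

A² = I (check: tr A = 0 and det A = −1), so A²⁸ = I since 28 is even.

[[1, 0], [0, 1]]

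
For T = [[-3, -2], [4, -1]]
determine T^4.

[[-127, -48], [96, -79]]

T^2 = [[1, 8], [-16, -7]]
T^3 = [[29, -10], [20, 39]]
T^4 = [[-127, -48], [96, -79]]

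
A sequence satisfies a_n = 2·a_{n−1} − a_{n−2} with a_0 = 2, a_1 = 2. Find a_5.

2

With companion matrix T = [[2, −1], [1, 0]], [a_n, a_{n−1}]ᵀ = T·[a_{n−1}, a_{n−2}]ᵀ, so [a_5, a_4]ᵀ = T⁴·[a_1, a_0]ᵀ.
T⁴ = [[5, −4], [4, −3]], giving [a_5, a_4]ᵀ = [[2], [2]].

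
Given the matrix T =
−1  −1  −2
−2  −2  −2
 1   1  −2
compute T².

[[1, 1, 8], [4, 4, 12], [−5, −5, 0]]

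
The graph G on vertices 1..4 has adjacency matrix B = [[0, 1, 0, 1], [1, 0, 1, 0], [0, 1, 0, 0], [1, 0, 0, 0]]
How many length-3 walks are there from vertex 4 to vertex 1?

The number of length-3 walks from vertex 4 to vertex 1 is entry (4,1) of B^3, where B is the adjacency matrix.
B^2 = [[2, 0, 1, 0], [0, 2, 0, 1], [1, 0, 1, 0], [0, 1, 0, 1]]
B^3 = [[0, 3, 0, 2], [3, 0, 2, 0], [0, 2, 0, 1], [2, 0, 1, 0]]

2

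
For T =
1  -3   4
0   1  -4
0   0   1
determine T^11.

T = I + N where N = [[0, -3, 4], [0, 0, -4], [0, 0, 0]] is strictly upper-triangular, so N^3 = 0.
(I + N)^11 = I + 11·N + 55·N^2 = [[1, -33, 704], [0, 1, -44], [0, 0, 1]].

[[1, -33, 704], [0, 1, -44], [0, 0, 1]]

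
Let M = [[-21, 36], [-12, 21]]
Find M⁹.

[[-137781, 236196], [-78732, 137781]]

tr M = 0 and det M = -9, so the characteristic polynomial is λ² − (0)λ + (-9) with roots 3 and -3.
Eigenvectors give P = [[-3, 2], [-2, 1]] with P⁻¹ = [[1, -2], [2, -3]], and M = P·diag(3, -3)·P⁻¹.
Then M⁹ = P·diag(19683, -19683)·P⁻¹ = [[-59049, -39366], [-39366, -19683]] · [[1, -2], [2, -3]] = [[-137781, 236196], [-78732, 137781]].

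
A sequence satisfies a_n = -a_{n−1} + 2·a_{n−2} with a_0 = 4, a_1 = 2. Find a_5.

-18

With companion matrix Q = [[-1, 2], [1, 0]], [a_n, a_{n−1}]ᵀ = Q·[a_{n−1}, a_{n−2}]ᵀ, so [a_5, a_4]ᵀ = Q⁴·[a_1, a_0]ᵀ.
Q⁴ = [[11, -10], [-5, 6]], giving [a_5, a_4]ᵀ = [[-18], [14]].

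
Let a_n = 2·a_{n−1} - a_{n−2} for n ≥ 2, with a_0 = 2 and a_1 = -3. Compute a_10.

-48

With companion matrix M = [[2, -1], [1, 0]], [a_n, a_{n−1}]ᵀ = M·[a_{n−1}, a_{n−2}]ᵀ, so [a_10, a_9]ᵀ = M⁹·[a_1, a_0]ᵀ.
M⁹ = [[10, -9], [9, -8]], giving [a_10, a_9]ᵀ = [[-48], [-43]].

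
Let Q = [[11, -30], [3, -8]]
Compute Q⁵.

[[311, -930], [93, -278]]

tr Q = 3 and det Q = 2, so the characteristic polynomial is λ² − (3)λ + (2) with roots 1 and 2.
Eigenvectors give P = [[3, 10], [1, 3]] with P⁻¹ = [[-3, 10], [1, -3]], and Q = P·diag(1, 2)·P⁻¹.
Then Q⁵ = P·diag(1, 32)·P⁻¹ = [[3, 320], [1, 96]] · [[-3, 10], [1, -3]] = [[311, -930], [93, -278]].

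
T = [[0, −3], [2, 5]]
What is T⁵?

tr T = 5 and det T = 6, so the characteristic polynomial is λ² − (5)λ + (6) with roots 2 and 3.
Eigenvectors give P = [[3, −1], [−2, 1]] with P⁻¹ = [[1, 1], [2, 3]], and T = P·diag(2, 3)·P⁻¹.
Then T⁵ = P·diag(32, 243)·P⁻¹ = [[96, −243], [−64, 243]] · [[1, 1], [2, 3]] = [[−390, −633], [422, 665]].

[[−390, −633], [422, 665]]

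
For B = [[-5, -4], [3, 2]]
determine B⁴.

[[61, 60], [-45, -44]]

tr B = -3 and det B = 2, so the characteristic polynomial is λ² − (-3)λ + (2) with roots -2 and -1.
Eigenvectors give P = [[4, -1], [-3, 1]] with P⁻¹ = [[1, 1], [3, 4]], and B = P·diag(-2, -1)·P⁻¹.
Then B⁴ = P·diag(16, 1)·P⁻¹ = [[64, -1], [-48, 1]] · [[1, 1], [3, 4]] = [[61, 60], [-45, -44]].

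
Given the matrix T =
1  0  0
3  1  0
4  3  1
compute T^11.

T = I + N where N = [[0, 0, 0], [3, 0, 0], [4, 3, 0]] is strictly lower-triangular, so N^3 = 0.
(I + N)^11 = I + 11·N + 55·N^2 = [[1, 0, 0], [33, 1, 0], [539, 33, 1]].

[[1, 0, 0], [33, 1, 0], [539, 33, 1]]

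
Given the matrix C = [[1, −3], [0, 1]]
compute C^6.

[[1, −18], [0, 1]]

C = I + N where N = [[0, −3], [0, 0]] is strictly upper-triangular, so N^2 = 0.
(I + N)^6 = I + 6·N = [[1, −18], [0, 1]].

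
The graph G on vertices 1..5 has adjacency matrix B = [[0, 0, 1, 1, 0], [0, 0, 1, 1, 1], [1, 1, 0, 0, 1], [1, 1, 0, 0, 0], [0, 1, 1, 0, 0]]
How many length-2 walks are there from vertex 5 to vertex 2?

1

The number of length-2 walks from vertex 5 to vertex 2 is entry (5,2) of B², where B is the adjacency matrix.
B² = [[2, 2, 0, 0, 1], [2, 3, 1, 0, 1], [0, 1, 3, 2, 1], [0, 0, 2, 2, 1], [1, 1, 1, 1, 2]]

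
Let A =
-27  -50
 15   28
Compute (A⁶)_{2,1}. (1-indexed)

1995

tr A = 1 and det A = -6, so the characteristic polynomial is λ² − (1)λ + (-6) with roots 3 and -2.
Eigenvectors give P = [[-5, 2], [3, -1]] with P⁻¹ = [[1, 2], [3, 5]], and A = P·diag(3, -2)·P⁻¹.
Then A⁶ = P·diag(729, 64)·P⁻¹ = [[-3645, 128], [2187, -64]] · [[1, 2], [3, 5]] = [[-3261, -6650], [1995, 4054]].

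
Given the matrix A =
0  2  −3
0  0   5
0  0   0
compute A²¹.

[[0, 0, 0], [0, 0, 0], [0, 0, 0]]

A is strictly triangular, hence nilpotent: A³ = 0, so A²¹ = 0.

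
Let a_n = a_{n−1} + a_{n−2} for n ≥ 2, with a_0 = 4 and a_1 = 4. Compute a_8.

With companion matrix M = [[1, 1], [1, 0]], [a_n, a_{n−1}]ᵀ = M·[a_{n−1}, a_{n−2}]ᵀ, so [a_8, a_7]ᵀ = M⁷·[a_1, a_0]ᵀ.
M⁷ = [[21, 13], [13, 8]], giving [a_8, a_7]ᵀ = [[136], [84]].

136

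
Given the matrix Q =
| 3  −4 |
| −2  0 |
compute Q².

[[17, −12], [−6, 8]]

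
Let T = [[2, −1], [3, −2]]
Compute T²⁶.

[[1, 0], [0, 1]]

T² = I (check: tr T = 0 and det T = −1), so T²⁶ = I since 26 is even.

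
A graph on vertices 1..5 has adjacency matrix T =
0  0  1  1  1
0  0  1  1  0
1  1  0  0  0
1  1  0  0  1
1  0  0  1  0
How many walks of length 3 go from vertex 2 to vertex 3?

The number of length-3 walks from vertex 2 to vertex 3 is entry (2,3) of T^3, where T is the adjacency matrix.
T^2 = [[3, 2, 0, 1, 1], [2, 2, 0, 0, 1], [0, 0, 2, 2, 1], [1, 0, 2, 3, 1], [1, 1, 1, 1, 2]]
T^3 = [[2, 1, 5, 6, 4], [1, 0, 4, 5, 2], [5, 4, 0, 1, 2], [6, 5, 1, 2, 4], [4, 2, 2, 4, 2]]

4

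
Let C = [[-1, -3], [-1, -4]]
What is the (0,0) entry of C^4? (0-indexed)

C^2 = [[4, 15], [5, 19]]
C^3 = [[-19, -72], [-24, -91]]
C^4 = [[91, 345], [115, 436]]

91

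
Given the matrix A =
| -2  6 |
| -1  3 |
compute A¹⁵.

[[-2, 6], [-1, 3]]

A² = A (a projection; rank 1, trace 1), so A¹⁵ = A.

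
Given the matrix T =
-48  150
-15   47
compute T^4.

[[666, -1950], [195, -569]]

tr T = -1 and det T = -6, so the characteristic polynomial is λ² − (-1)λ + (-6) with roots -3 and 2.
Eigenvectors give P = [[-10, -3], [-3, -1]] with P⁻¹ = [[-1, 3], [3, -10]], and T = P·diag(-3, 2)·P⁻¹.
Then T^4 = P·diag(81, 16)·P⁻¹ = [[-810, -48], [-243, -16]] · [[-1, 3], [3, -10]] = [[666, -1950], [195, -569]].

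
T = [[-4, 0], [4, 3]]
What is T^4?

[[256, 0], [-100, 81]]

T^2 = [[16, 0], [-4, 9]]
T^3 = [[-64, 0], [52, 27]]
T^4 = [[256, 0], [-100, 81]]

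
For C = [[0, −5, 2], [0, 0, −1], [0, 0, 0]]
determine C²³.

C is strictly triangular, hence nilpotent: C³ = 0, so C²³ = 0.

[[0, 0, 0], [0, 0, 0], [0, 0, 0]]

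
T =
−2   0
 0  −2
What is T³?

T² = [[4, 0], [0, 4]]
T³ = [[−8, 0], [0, −8]]

[[−8, 0], [0, −8]]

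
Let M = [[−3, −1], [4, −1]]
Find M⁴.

[[−39, 8], [−32, −55]]

M² = [[5, 4], [−16, −3]]
M³ = [[1, −9], [36, 19]]
M⁴ = [[−39, 8], [−32, −55]]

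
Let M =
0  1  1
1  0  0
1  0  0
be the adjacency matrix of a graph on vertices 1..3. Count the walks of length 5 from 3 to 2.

The number of length-5 walks from vertex 3 to vertex 2 is entry (3,2) of M⁵, where M is the adjacency matrix.
M² = [[2, 0, 0], [0, 1, 1], [0, 1, 1]]
M³ = [[0, 2, 2], [2, 0, 0], [2, 0, 0]]
M⁴ = [[4, 0, 0], [0, 2, 2], [0, 2, 2]]
M⁵ = [[0, 4, 4], [4, 0, 0], [4, 0, 0]]

0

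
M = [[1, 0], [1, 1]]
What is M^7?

[[1, 0], [7, 1]]

M = I + N where N = [[0, 0], [1, 0]] is strictly lower-triangular, so N^2 = 0.
(I + N)^7 = I + 7·N = [[1, 0], [7, 1]].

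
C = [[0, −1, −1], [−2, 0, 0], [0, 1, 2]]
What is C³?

[[2, −4, −6], [−4, 2, 4], [−4, 6, 10]]

C² = [[2, −1, −2], [0, 2, 2], [−2, 2, 4]]
C³ = [[2, −4, −6], [−4, 2, 4], [−4, 6, 10]]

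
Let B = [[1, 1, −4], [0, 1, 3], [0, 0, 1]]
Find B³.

[[1, 3, −3], [0, 1, 9], [0, 0, 1]]

B = I + N where N = [[0, 1, −4], [0, 0, 3], [0, 0, 0]] is strictly upper-triangular, so N³ = 0.
(I + N)³ = I + 3·N + 3·N² = [[1, 3, −3], [0, 1, 9], [0, 0, 1]].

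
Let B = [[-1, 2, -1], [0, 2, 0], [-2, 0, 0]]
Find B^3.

B^2 = [[3, 2, 1], [0, 4, 0], [2, -4, 2]]
B^3 = [[-5, 10, -3], [0, 8, 0], [-6, -4, -2]]

[[-5, 10, -3], [0, 8, 0], [-6, -4, -2]]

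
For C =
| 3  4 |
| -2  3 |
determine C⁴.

[[-287, 48], [-24, -287]]

C² = [[1, 24], [-12, 1]]
C³ = [[-45, 76], [-38, -45]]
C⁴ = [[-287, 48], [-24, -287]]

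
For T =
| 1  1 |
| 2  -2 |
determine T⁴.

[[11, -9], [-18, 38]]

T² = [[3, -1], [-2, 6]]
T³ = [[1, 5], [10, -14]]
T⁴ = [[11, -9], [-18, 38]]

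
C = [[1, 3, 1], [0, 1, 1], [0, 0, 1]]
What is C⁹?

[[1, 27, 117], [0, 1, 9], [0, 0, 1]]

C = I + N where N = [[0, 3, 1], [0, 0, 1], [0, 0, 0]] is strictly upper-triangular, so N³ = 0.
(I + N)⁹ = I + 9·N + 36·N² = [[1, 27, 117], [0, 1, 9], [0, 0, 1]].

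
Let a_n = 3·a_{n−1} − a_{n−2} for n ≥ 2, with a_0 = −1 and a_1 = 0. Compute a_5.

21

With companion matrix A = [[3, −1], [1, 0]], [a_n, a_{n−1}]ᵀ = A·[a_{n−1}, a_{n−2}]ᵀ, so [a_5, a_4]ᵀ = A⁴·[a_1, a_0]ᵀ.
A⁴ = [[55, −21], [21, −8]], giving [a_5, a_4]ᵀ = [[21], [8]].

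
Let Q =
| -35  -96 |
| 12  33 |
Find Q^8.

tr Q = -2 and det Q = -3, so the characteristic polynomial is λ² − (-2)λ + (-3) with roots 1 and -3.
Eigenvectors give P = [[-8, -3], [3, 1]] with P⁻¹ = [[1, 3], [-3, -8]], and Q = P·diag(1, -3)·P⁻¹.
Then Q^8 = P·diag(1, 6561)·P⁻¹ = [[-8, -19683], [3, 6561]] · [[1, 3], [-3, -8]] = [[59041, 157440], [-19680, -52479]].

[[59041, 157440], [-19680, -52479]]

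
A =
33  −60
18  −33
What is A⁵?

tr A = 0 and det A = −9, so the characteristic polynomial is λ² − (0)λ + (−9) with roots 3 and −3.
Eigenvectors give P = [[2, −5], [1, −3]] with P⁻¹ = [[3, −5], [1, −2]], and A = P·diag(3, −3)·P⁻¹.
Then A⁵ = P·diag(243, −243)·P⁻¹ = [[486, 1215], [243, 729]] · [[3, −5], [1, −2]] = [[2673, −4860], [1458, −2673]].

[[2673, −4860], [1458, −2673]]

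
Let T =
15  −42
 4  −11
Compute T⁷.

[[15303, −45906], [4372, −13115]]

tr T = 4 and det T = 3, so the characteristic polynomial is λ² − (4)λ + (3) with roots 3 and 1.
Eigenvectors give P = [[−7, 3], [−2, 1]] with P⁻¹ = [[−1, 3], [−2, 7]], and T = P·diag(3, 1)·P⁻¹.
Then T⁷ = P·diag(2187, 1)·P⁻¹ = [[−15309, 3], [−4374, 1]] · [[−1, 3], [−2, 7]] = [[15303, −45906], [4372, −13115]].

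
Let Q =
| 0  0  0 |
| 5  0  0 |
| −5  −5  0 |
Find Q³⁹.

[[0, 0, 0], [0, 0, 0], [0, 0, 0]]

Q is strictly triangular, hence nilpotent: Q³ = 0, so Q³⁹ = 0.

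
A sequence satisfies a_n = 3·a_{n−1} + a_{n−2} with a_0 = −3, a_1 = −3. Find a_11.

−552954

With companion matrix A = [[3, 1], [1, 0]], [a_n, a_{n−1}]ᵀ = A·[a_{n−1}, a_{n−2}]ᵀ, so [a_11, a_10]ᵀ = A¹⁰·[a_1, a_0]ᵀ.
A¹⁰ = [[141481, 42837], [42837, 12970]], giving [a_11, a_10]ᵀ = [[−552954], [−167421]].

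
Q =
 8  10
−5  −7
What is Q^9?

[[39878, 40390], [−20195, −20707]]

tr Q = 1 and det Q = −6, so the characteristic polynomial is λ² − (1)λ + (−6) with roots 3 and −2.
Eigenvectors give P = [[2, −1], [−1, 1]] with P⁻¹ = [[1, 1], [1, 2]], and Q = P·diag(3, −2)·P⁻¹.
Then Q^9 = P·diag(19683, −512)·P⁻¹ = [[39366, 512], [−19683, −512]] · [[1, 1], [1, 2]] = [[39878, 40390], [−20195, −20707]].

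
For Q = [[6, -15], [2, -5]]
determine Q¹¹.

[[6, -15], [2, -5]]

Q² = Q (a projection; rank 1, trace 1), so Q¹¹ = Q.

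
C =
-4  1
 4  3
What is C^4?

C^2 = [[20, -1], [-4, 13]]
C^3 = [[-84, 17], [68, 35]]
C^4 = [[404, -33], [-132, 173]]

[[404, -33], [-132, 173]]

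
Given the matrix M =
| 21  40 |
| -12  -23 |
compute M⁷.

tr M = -2 and det M = -3, so the characteristic polynomial is λ² − (-2)λ + (-3) with roots -3 and 1.
Eigenvectors give P = [[-5, 2], [3, -1]] with P⁻¹ = [[1, 2], [3, 5]], and M = P·diag(-3, 1)·P⁻¹.
Then M⁷ = P·diag(-2187, 1)·P⁻¹ = [[10935, 2], [-6561, -1]] · [[1, 2], [3, 5]] = [[10941, 21880], [-6564, -13127]].

[[10941, 21880], [-6564, -13127]]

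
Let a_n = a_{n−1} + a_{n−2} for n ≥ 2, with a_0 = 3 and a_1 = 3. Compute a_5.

With companion matrix M = [[1, 1], [1, 0]], [a_n, a_{n−1}]ᵀ = M·[a_{n−1}, a_{n−2}]ᵀ, so [a_5, a_4]ᵀ = M^4·[a_1, a_0]ᵀ.
M^4 = [[5, 3], [3, 2]], giving [a_5, a_4]ᵀ = [[24], [15]].

24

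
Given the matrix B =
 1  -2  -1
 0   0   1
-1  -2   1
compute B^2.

[[2, 0, -4], [-1, -2, 1], [-2, 0, 0]]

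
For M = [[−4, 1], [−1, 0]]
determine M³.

M² = [[15, −4], [4, −1]]
M³ = [[−56, 15], [−15, 4]]

[[−56, 15], [−15, 4]]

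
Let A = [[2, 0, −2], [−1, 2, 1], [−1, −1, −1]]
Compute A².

[[6, 2, −2], [−5, 3, 3], [0, −1, 2]]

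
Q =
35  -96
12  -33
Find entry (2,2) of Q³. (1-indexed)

tr Q = 2 and det Q = -3, so the characteristic polynomial is λ² − (2)λ + (-3) with roots -1 and 3.
Eigenvectors give P = [[8, 3], [3, 1]] with P⁻¹ = [[-1, 3], [3, -8]], and Q = P·diag(-1, 3)·P⁻¹.
Then Q³ = P·diag(-1, 27)·P⁻¹ = [[-8, 81], [-3, 27]] · [[-1, 3], [3, -8]] = [[251, -672], [84, -225]].

-225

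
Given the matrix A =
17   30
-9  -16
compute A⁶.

[[379, 630], [-189, -314]]

tr A = 1 and det A = -2, so the characteristic polynomial is λ² − (1)λ + (-2) with roots 2 and -1.
Eigenvectors give P = [[2, 5], [-1, -3]] with P⁻¹ = [[3, 5], [-1, -2]], and A = P·diag(2, -1)·P⁻¹.
Then A⁶ = P·diag(64, 1)·P⁻¹ = [[128, 5], [-64, -3]] · [[3, 5], [-1, -2]] = [[379, 630], [-189, -314]].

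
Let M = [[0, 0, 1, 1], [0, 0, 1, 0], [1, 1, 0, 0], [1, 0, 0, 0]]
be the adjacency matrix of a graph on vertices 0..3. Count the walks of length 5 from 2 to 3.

The number of length-5 walks from vertex 2 to vertex 3 is entry (2,3) of M⁵, where M is the adjacency matrix.
M² = [[2, 1, 0, 0], [1, 1, 0, 0], [0, 0, 2, 1], [0, 0, 1, 1]]
M³ = [[0, 0, 3, 2], [0, 0, 2, 1], [3, 2, 0, 0], [2, 1, 0, 0]]
M⁴ = [[5, 3, 0, 0], [3, 2, 0, 0], [0, 0, 5, 3], [0, 0, 3, 2]]
M⁵ = [[0, 0, 8, 5], [0, 0, 5, 3], [8, 5, 0, 0], [5, 3, 0, 0]]

0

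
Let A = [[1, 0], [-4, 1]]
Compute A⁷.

[[1, 0], [-28, 1]]

A = I + N where N = [[0, 0], [-4, 0]] is strictly lower-triangular, so N² = 0.
(I + N)⁷ = I + 7·N = [[1, 0], [-28, 1]].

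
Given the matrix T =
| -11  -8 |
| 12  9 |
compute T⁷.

tr T = -2 and det T = -3, so the characteristic polynomial is λ² − (-2)λ + (-3) with roots 1 and -3.
Eigenvectors give P = [[2, -1], [-3, 1]] with P⁻¹ = [[-1, -1], [-3, -2]], and T = P·diag(1, -3)·P⁻¹.
Then T⁷ = P·diag(1, -2187)·P⁻¹ = [[2, 2187], [-3, -2187]] · [[-1, -1], [-3, -2]] = [[-6563, -4376], [6564, 4377]].

[[-6563, -4376], [6564, 4377]]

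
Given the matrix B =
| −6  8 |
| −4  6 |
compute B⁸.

[[256, 0], [0, 256]]

tr B = 0 and det B = −4, so the characteristic polynomial is λ² − (0)λ + (−4) with roots 2 and −2.
Eigenvectors give P = [[1, 2], [1, 1]] with P⁻¹ = [[−1, 2], [1, −1]], and B = P·diag(2, −2)·P⁻¹.
Then B⁸ = P·diag(256, 256)·P⁻¹ = [[256, 512], [256, 256]] · [[−1, 2], [1, −1]] = [[256, 0], [0, 256]].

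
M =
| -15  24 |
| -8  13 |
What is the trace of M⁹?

-19682

tr M = -2 and det M = -3, so the characteristic polynomial is λ² − (-2)λ + (-3) with roots -3 and 1.
Eigenvectors give P = [[2, -3], [1, -2]] with P⁻¹ = [[2, -3], [1, -2]], and M = P·diag(-3, 1)·P⁻¹.
Then M⁹ = P·diag(-19683, 1)·P⁻¹ = [[-39366, -3], [-19683, -2]] · [[2, -3], [1, -2]] = [[-78735, 118104], [-39368, 59053]].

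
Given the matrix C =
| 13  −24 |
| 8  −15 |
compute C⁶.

[[−2183, 4368], [−1456, 2913]]

tr C = −2 and det C = −3, so the characteristic polynomial is λ² − (−2)λ + (−3) with roots 1 and −3.
Eigenvectors give P = [[2, −3], [1, −2]] with P⁻¹ = [[2, −3], [1, −2]], and C = P·diag(1, −3)·P⁻¹.
Then C⁶ = P·diag(1, 729)·P⁻¹ = [[2, −2187], [1, −1458]] · [[2, −3], [1, −2]] = [[−2183, 4368], [−1456, 2913]].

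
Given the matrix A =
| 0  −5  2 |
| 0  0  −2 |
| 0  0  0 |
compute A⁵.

[[0, 0, 0], [0, 0, 0], [0, 0, 0]]

A is strictly triangular, hence nilpotent: A³ = 0, so A⁵ = 0.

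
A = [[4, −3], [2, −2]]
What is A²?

[[10, −6], [4, −2]]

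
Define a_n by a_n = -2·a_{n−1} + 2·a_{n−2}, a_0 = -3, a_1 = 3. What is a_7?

With companion matrix T = [[-2, 2], [1, 0]], [a_n, a_{n−1}]ᵀ = T·[a_{n−1}, a_{n−2}]ᵀ, so [a_7, a_6]ᵀ = T⁶·[a_1, a_0]ᵀ.
T⁶ = [[328, -240], [-120, 88]], giving [a_7, a_6]ᵀ = [[1704], [-624]].

1704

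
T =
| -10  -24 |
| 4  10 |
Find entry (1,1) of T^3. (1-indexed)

tr T = 0 and det T = -4, so the characteristic polynomial is λ² − (0)λ + (-4) with roots 2 and -2.
Eigenvectors give P = [[2, -3], [-1, 1]] with P⁻¹ = [[-1, -3], [-1, -2]], and T = P·diag(2, -2)·P⁻¹.
Then T^3 = P·diag(8, -8)·P⁻¹ = [[16, 24], [-8, -8]] · [[-1, -3], [-1, -2]] = [[-40, -96], [16, 40]].

-40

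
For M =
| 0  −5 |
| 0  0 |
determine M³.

[[0, 0], [0, 0]]

M is strictly triangular, hence nilpotent: M² = 0, so M³ = 0.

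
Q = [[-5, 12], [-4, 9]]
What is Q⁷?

[[-6557, 13116], [-4372, 8745]]

tr Q = 4 and det Q = 3, so the characteristic polynomial is λ² − (4)λ + (3) with roots 1 and 3.
Eigenvectors give P = [[2, -3], [1, -2]] with P⁻¹ = [[2, -3], [1, -2]], and Q = P·diag(1, 3)·P⁻¹.
Then Q⁷ = P·diag(1, 2187)·P⁻¹ = [[2, -6561], [1, -4374]] · [[2, -3], [1, -2]] = [[-6557, 13116], [-4372, 8745]].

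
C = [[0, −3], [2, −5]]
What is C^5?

tr C = −5 and det C = 6, so the characteristic polynomial is λ² − (−5)λ + (6) with roots −3 and −2.
Eigenvectors give P = [[1, −3], [1, −2]] with P⁻¹ = [[−2, 3], [−1, 1]], and C = P·diag(−3, −2)·P⁻¹.
Then C^5 = P·diag(−243, −32)·P⁻¹ = [[−243, 96], [−243, 64]] · [[−2, 3], [−1, 1]] = [[390, −633], [422, −665]].

[[390, −633], [422, −665]]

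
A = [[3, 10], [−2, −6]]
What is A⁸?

[[−1019, −2550], [510, 1276]]

tr A = −3 and det A = 2, so the characteristic polynomial is λ² − (−3)λ + (2) with roots −1 and −2.
Eigenvectors give P = [[−5, −2], [2, 1]] with P⁻¹ = [[−1, −2], [2, 5]], and A = P·diag(−1, −2)·P⁻¹.
Then A⁸ = P·diag(1, 256)·P⁻¹ = [[−5, −512], [2, 256]] · [[−1, −2], [2, 5]] = [[−1019, −2550], [510, 1276]].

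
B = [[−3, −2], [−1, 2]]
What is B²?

[[11, 2], [1, 6]]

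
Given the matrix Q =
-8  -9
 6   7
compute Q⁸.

tr Q = -1 and det Q = -2, so the characteristic polynomial is λ² − (-1)λ + (-2) with roots 1 and -2.
Eigenvectors give P = [[-1, -3], [1, 2]] with P⁻¹ = [[2, 3], [-1, -1]], and Q = P·diag(1, -2)·P⁻¹.
Then Q⁸ = P·diag(1, 256)·P⁻¹ = [[-1, -768], [1, 512]] · [[2, 3], [-1, -1]] = [[766, 765], [-510, -509]].

[[766, 765], [-510, -509]]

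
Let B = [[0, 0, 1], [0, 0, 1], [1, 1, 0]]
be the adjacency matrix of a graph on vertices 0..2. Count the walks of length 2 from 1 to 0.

1

The number of length-2 walks from vertex 1 to vertex 0 is entry (1,0) of B², where B is the adjacency matrix.
B² = [[1, 1, 0], [1, 1, 0], [0, 0, 2]]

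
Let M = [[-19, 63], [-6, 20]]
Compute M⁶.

tr M = 1 and det M = -2, so the characteristic polynomial is λ² − (1)λ + (-2) with roots -1 and 2.
Eigenvectors give P = [[7, -3], [2, -1]] with P⁻¹ = [[1, -3], [2, -7]], and M = P·diag(-1, 2)·P⁻¹.
Then M⁶ = P·diag(1, 64)·P⁻¹ = [[7, -192], [2, -64]] · [[1, -3], [2, -7]] = [[-377, 1323], [-126, 442]].

[[-377, 1323], [-126, 442]]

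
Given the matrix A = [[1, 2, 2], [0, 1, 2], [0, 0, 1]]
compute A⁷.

A = I + N where N = [[0, 2, 2], [0, 0, 2], [0, 0, 0]] is strictly upper-triangular, so N³ = 0.
(I + N)⁷ = I + 7·N + 21·N² = [[1, 14, 98], [0, 1, 14], [0, 0, 1]].

[[1, 14, 98], [0, 1, 14], [0, 0, 1]]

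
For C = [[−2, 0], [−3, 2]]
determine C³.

C² = [[4, 0], [0, 4]]
C³ = [[−8, 0], [−12, 8]]

[[−8, 0], [−12, 8]]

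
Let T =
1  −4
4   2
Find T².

[[−15, −12], [12, −12]]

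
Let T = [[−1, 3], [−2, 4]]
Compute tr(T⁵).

33

tr T = 3 and det T = 2, so the characteristic polynomial is λ² − (3)λ + (2) with roots 1 and 2.
Eigenvectors give P = [[3, −1], [2, −1]] with P⁻¹ = [[1, −1], [2, −3]], and T = P·diag(1, 2)·P⁻¹.
Then T⁵ = P·diag(1, 32)·P⁻¹ = [[3, −32], [2, −32]] · [[1, −1], [2, −3]] = [[−61, 93], [−62, 94]].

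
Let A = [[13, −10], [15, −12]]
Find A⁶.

tr A = 1 and det A = −6, so the characteristic polynomial is λ² − (1)λ + (−6) with roots −2 and 3.
Eigenvectors give P = [[−2, −1], [−3, −1]] with P⁻¹ = [[1, −1], [−3, 2]], and A = P·diag(−2, 3)·P⁻¹.
Then A⁶ = P·diag(64, 729)·P⁻¹ = [[−128, −729], [−192, −729]] · [[1, −1], [−3, 2]] = [[2059, −1330], [1995, −1266]].

[[2059, −1330], [1995, −1266]]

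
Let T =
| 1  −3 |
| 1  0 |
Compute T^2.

[[−2, −3], [1, −3]]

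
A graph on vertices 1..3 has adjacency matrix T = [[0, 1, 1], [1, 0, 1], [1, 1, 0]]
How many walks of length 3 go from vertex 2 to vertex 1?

3

The number of length-3 walks from vertex 2 to vertex 1 is entry (2,1) of T³, where T is the adjacency matrix.
T² = [[2, 1, 1], [1, 2, 1], [1, 1, 2]]
T³ = [[2, 3, 3], [3, 2, 3], [3, 3, 2]]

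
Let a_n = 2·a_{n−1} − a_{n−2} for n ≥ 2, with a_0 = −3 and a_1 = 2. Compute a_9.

42

With companion matrix T = [[2, −1], [1, 0]], [a_n, a_{n−1}]ᵀ = T·[a_{n−1}, a_{n−2}]ᵀ, so [a_9, a_8]ᵀ = T^8·[a_1, a_0]ᵀ.
T^8 = [[9, −8], [8, −7]], giving [a_9, a_8]ᵀ = [[42], [37]].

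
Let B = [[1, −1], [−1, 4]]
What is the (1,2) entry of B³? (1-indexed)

B² = [[2, −5], [−5, 17]]
B³ = [[7, −22], [−22, 73]]

−22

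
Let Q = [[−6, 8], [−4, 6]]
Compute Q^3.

[[−24, 32], [−16, 24]]

tr Q = 0 and det Q = −4, so the characteristic polynomial is λ² − (0)λ + (−4) with roots 2 and −2.
Eigenvectors give P = [[−1, 2], [−1, 1]] with P⁻¹ = [[1, −2], [1, −1]], and Q = P·diag(2, −2)·P⁻¹.
Then Q^3 = P·diag(8, −8)·P⁻¹ = [[−8, −16], [−8, −8]] · [[1, −2], [1, −1]] = [[−24, 32], [−16, 24]].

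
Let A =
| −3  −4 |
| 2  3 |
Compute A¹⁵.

[[−3, −4], [2, 3]]

A² = I (check: tr A = 0 and det A = −1), so A¹⁵ = A since 15 is odd.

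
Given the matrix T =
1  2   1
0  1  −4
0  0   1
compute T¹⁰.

T = I + N where N = [[0, 2, 1], [0, 0, −4], [0, 0, 0]] is strictly upper-triangular, so N³ = 0.
(I + N)¹⁰ = I + 10·N + 45·N² = [[1, 20, −350], [0, 1, −40], [0, 0, 1]].

[[1, 20, −350], [0, 1, −40], [0, 0, 1]]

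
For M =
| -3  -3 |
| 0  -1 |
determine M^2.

[[9, 12], [0, 1]]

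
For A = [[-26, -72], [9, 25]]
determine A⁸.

[[2296, 6120], [-765, -2039]]

tr A = -1 and det A = -2, so the characteristic polynomial is λ² − (-1)λ + (-2) with roots 1 and -2.
Eigenvectors give P = [[-8, 3], [3, -1]] with P⁻¹ = [[1, 3], [3, 8]], and A = P·diag(1, -2)·P⁻¹.
Then A⁸ = P·diag(1, 256)·P⁻¹ = [[-8, 768], [3, -256]] · [[1, 3], [3, 8]] = [[2296, 6120], [-765, -2039]].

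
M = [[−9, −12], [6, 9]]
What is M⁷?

tr M = 0 and det M = −9, so the characteristic polynomial is λ² − (0)λ + (−9) with roots 3 and −3.
Eigenvectors give P = [[1, 2], [−1, −1]] with P⁻¹ = [[−1, −2], [1, 1]], and M = P·diag(3, −3)·P⁻¹.
Then M⁷ = P·diag(2187, −2187)·P⁻¹ = [[2187, −4374], [−2187, 2187]] · [[−1, −2], [1, 1]] = [[−6561, −8748], [4374, 6561]].

[[−6561, −8748], [4374, 6561]]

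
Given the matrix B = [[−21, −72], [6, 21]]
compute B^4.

[[81, 0], [0, 81]]

tr B = 0 and det B = −9, so the characteristic polynomial is λ² − (0)λ + (−9) with roots −3 and 3.
Eigenvectors give P = [[−4, −3], [1, 1]] with P⁻¹ = [[−1, −3], [1, 4]], and B = P·diag(−3, 3)·P⁻¹.
Then B^4 = P·diag(81, 81)·P⁻¹ = [[−324, −243], [81, 81]] · [[−1, −3], [1, 4]] = [[81, 0], [0, 81]].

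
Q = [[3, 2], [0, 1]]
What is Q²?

[[9, 8], [0, 1]]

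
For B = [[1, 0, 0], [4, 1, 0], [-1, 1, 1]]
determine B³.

B = I + N where N = [[0, 0, 0], [4, 0, 0], [-1, 1, 0]] is strictly lower-triangular, so N³ = 0.
(I + N)³ = I + 3·N + 3·N² = [[1, 0, 0], [12, 1, 0], [9, 3, 1]].

[[1, 0, 0], [12, 1, 0], [9, 3, 1]]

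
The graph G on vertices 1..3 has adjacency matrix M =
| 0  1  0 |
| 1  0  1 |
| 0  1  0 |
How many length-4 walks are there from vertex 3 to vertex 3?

The number of length-4 walks from vertex 3 to vertex 3 is entry (3,3) of M^4, where M is the adjacency matrix.
M^2 = [[1, 0, 1], [0, 2, 0], [1, 0, 1]]
M^3 = [[0, 2, 0], [2, 0, 2], [0, 2, 0]]
M^4 = [[2, 0, 2], [0, 4, 0], [2, 0, 2]]

2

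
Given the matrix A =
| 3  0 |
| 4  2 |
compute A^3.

A^2 = [[9, 0], [20, 4]]
A^3 = [[27, 0], [76, 8]]

[[27, 0], [76, 8]]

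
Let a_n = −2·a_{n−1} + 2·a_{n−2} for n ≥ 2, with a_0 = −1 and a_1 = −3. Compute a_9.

With companion matrix T = [[−2, 2], [1, 0]], [a_n, a_{n−1}]ᵀ = T·[a_{n−1}, a_{n−2}]ᵀ, so [a_9, a_8]ᵀ = T^8·[a_1, a_0]ᵀ.
T^8 = [[2448, −1792], [−896, 656]], giving [a_9, a_8]ᵀ = [[−5552], [2032]].

−5552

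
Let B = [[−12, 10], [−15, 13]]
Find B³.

[[−78, 70], [−105, 97]]

tr B = 1 and det B = −6, so the characteristic polynomial is λ² − (1)λ + (−6) with roots −2 and 3.
Eigenvectors give P = [[1, −2], [1, −3]] with P⁻¹ = [[3, −2], [1, −1]], and B = P·diag(−2, 3)·P⁻¹.
Then B³ = P·diag(−8, 27)·P⁻¹ = [[−8, −54], [−8, −81]] · [[3, −2], [1, −1]] = [[−78, 70], [−105, 97]].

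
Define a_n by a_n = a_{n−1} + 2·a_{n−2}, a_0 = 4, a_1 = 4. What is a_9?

1364

With companion matrix M = [[1, 2], [1, 0]], [a_n, a_{n−1}]ᵀ = M·[a_{n−1}, a_{n−2}]ᵀ, so [a_9, a_8]ᵀ = M⁸·[a_1, a_0]ᵀ.
M⁸ = [[171, 170], [85, 86]], giving [a_9, a_8]ᵀ = [[1364], [684]].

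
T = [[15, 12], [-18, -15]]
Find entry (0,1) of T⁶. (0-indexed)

0

tr T = 0 and det T = -9, so the characteristic polynomial is λ² − (0)λ + (-9) with roots -3 and 3.
Eigenvectors give P = [[2, -1], [-3, 1]] with P⁻¹ = [[-1, -1], [-3, -2]], and T = P·diag(-3, 3)·P⁻¹.
Then T⁶ = P·diag(729, 729)·P⁻¹ = [[1458, -729], [-2187, 729]] · [[-1, -1], [-3, -2]] = [[729, 0], [0, 729]].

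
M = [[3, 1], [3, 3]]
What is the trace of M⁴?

504

M² = [[12, 6], [18, 12]]
M³ = [[54, 30], [90, 54]]
M⁴ = [[252, 144], [432, 252]]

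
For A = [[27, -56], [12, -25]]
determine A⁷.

tr A = 2 and det A = -3, so the characteristic polynomial is λ² − (2)λ + (-3) with roots 3 and -1.
Eigenvectors give P = [[7, 2], [3, 1]] with P⁻¹ = [[1, -2], [-3, 7]], and A = P·diag(3, -1)·P⁻¹.
Then A⁷ = P·diag(2187, -1)·P⁻¹ = [[15309, -2], [6561, -1]] · [[1, -2], [-3, 7]] = [[15315, -30632], [6564, -13129]].

[[15315, -30632], [6564, -13129]]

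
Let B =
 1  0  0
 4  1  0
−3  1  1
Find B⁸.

B = I + N where N = [[0, 0, 0], [4, 0, 0], [−3, 1, 0]] is strictly lower-triangular, so N³ = 0.
(I + N)⁸ = I + 8·N + 28·N² = [[1, 0, 0], [32, 1, 0], [88, 8, 1]].

[[1, 0, 0], [32, 1, 0], [88, 8, 1]]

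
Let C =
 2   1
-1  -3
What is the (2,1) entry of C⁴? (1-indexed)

11

C² = [[3, -1], [1, 8]]
C³ = [[7, 6], [-6, -23]]
C⁴ = [[8, -11], [11, 63]]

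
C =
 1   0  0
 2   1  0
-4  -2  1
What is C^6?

[[1, 0, 0], [12, 1, 0], [-84, -12, 1]]

C = I + N where N = [[0, 0, 0], [2, 0, 0], [-4, -2, 0]] is strictly lower-triangular, so N^3 = 0.
(I + N)^6 = I + 6·N + 15·N^2 = [[1, 0, 0], [12, 1, 0], [-84, -12, 1]].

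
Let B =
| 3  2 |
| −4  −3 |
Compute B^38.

[[1, 0], [0, 1]]

B² = I (check: tr B = 0 and det B = −1), so B^38 = I since 38 is even.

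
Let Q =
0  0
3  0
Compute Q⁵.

Q is strictly triangular, hence nilpotent: Q² = 0, so Q⁵ = 0.

[[0, 0], [0, 0]]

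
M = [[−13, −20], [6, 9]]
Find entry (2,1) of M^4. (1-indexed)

−240

tr M = −4 and det M = 3, so the characteristic polynomial is λ² − (−4)λ + (3) with roots −3 and −1.
Eigenvectors give P = [[−2, −5], [1, 3]] with P⁻¹ = [[−3, −5], [1, 2]], and M = P·diag(−3, −1)·P⁻¹.
Then M^4 = P·diag(81, 1)·P⁻¹ = [[−162, −5], [81, 3]] · [[−3, −5], [1, 2]] = [[481, 800], [−240, −399]].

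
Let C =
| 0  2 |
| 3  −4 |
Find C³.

[[−24, 44], [66, −112]]

C² = [[6, −8], [−12, 22]]
C³ = [[−24, 44], [66, −112]]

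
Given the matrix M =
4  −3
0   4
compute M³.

[[64, −144], [0, 64]]

M² = [[16, −24], [0, 16]]
M³ = [[64, −144], [0, 64]]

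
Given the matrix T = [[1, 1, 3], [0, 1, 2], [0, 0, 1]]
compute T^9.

T = I + N where N = [[0, 1, 3], [0, 0, 2], [0, 0, 0]] is strictly upper-triangular, so N^3 = 0.
(I + N)^9 = I + 9·N + 36·N^2 = [[1, 9, 99], [0, 1, 18], [0, 0, 1]].

[[1, 9, 99], [0, 1, 18], [0, 0, 1]]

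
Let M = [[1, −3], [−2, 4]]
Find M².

[[7, −15], [−10, 22]]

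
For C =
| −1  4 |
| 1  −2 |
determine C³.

[[−17, 44], [11, −28]]

C² = [[5, −12], [−3, 8]]
C³ = [[−17, 44], [11, −28]]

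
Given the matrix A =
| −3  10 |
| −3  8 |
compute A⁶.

[[−3261, 6650], [−1995, 4054]]

tr A = 5 and det A = 6, so the characteristic polynomial is λ² − (5)λ + (6) with roots 3 and 2.
Eigenvectors give P = [[−5, 2], [−3, 1]] with P⁻¹ = [[1, −2], [3, −5]], and A = P·diag(3, 2)·P⁻¹.
Then A⁶ = P·diag(729, 64)·P⁻¹ = [[−3645, 128], [−2187, 64]] · [[1, −2], [3, −5]] = [[−3261, 6650], [−1995, 4054]].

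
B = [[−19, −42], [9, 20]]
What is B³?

[[−55, −126], [27, 62]]

tr B = 1 and det B = −2, so the characteristic polynomial is λ² − (1)λ + (−2) with roots −1 and 2.
Eigenvectors give P = [[−7, −2], [3, 1]] with P⁻¹ = [[−1, −2], [3, 7]], and B = P·diag(−1, 2)·P⁻¹.
Then B³ = P·diag(−1, 8)·P⁻¹ = [[7, −16], [−3, 8]] · [[−1, −2], [3, 7]] = [[−55, −126], [27, 62]].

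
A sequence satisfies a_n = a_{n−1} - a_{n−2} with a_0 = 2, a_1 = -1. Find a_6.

2

With companion matrix C = [[1, -1], [1, 0]], [a_n, a_{n−1}]ᵀ = C·[a_{n−1}, a_{n−2}]ᵀ, so [a_6, a_5]ᵀ = C^5·[a_1, a_0]ᵀ.
C^5 = [[0, 1], [-1, 1]], giving [a_6, a_5]ᵀ = [[2], [3]].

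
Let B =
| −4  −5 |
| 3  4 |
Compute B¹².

B² = I (check: tr B = 0 and det B = −1), so B¹² = I since 12 is even.

[[1, 0], [0, 1]]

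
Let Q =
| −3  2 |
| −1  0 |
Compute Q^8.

tr Q = −3 and det Q = 2, so the characteristic polynomial is λ² − (−3)λ + (2) with roots −1 and −2.
Eigenvectors give P = [[−1, 2], [−1, 1]] with P⁻¹ = [[1, −2], [1, −1]], and Q = P·diag(−1, −2)·P⁻¹.
Then Q^8 = P·diag(1, 256)·P⁻¹ = [[−1, 512], [−1, 256]] · [[1, −2], [1, −1]] = [[511, −510], [255, −254]].

[[511, −510], [255, −254]]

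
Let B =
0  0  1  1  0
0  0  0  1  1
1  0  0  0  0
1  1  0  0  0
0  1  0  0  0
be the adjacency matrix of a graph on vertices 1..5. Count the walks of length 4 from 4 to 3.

The number of length-4 walks from vertex 4 to vertex 3 is entry (4,3) of B⁴, where B is the adjacency matrix.
B² = [[2, 1, 0, 0, 0], [1, 2, 0, 0, 0], [0, 0, 1, 1, 0], [0, 0, 1, 2, 1], [0, 0, 0, 1, 1]]
B³ = [[0, 0, 2, 3, 1], [0, 0, 1, 3, 2], [2, 1, 0, 0, 0], [3, 3, 0, 0, 0], [1, 2, 0, 0, 0]]
B⁴ = [[5, 4, 0, 0, 0], [4, 5, 0, 0, 0], [0, 0, 2, 3, 1], [0, 0, 3, 6, 3], [0, 0, 1, 3, 2]]

3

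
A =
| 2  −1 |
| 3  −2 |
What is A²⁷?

[[2, −1], [3, −2]]

A² = I (check: tr A = 0 and det A = −1), so A²⁷ = A since 27 is odd.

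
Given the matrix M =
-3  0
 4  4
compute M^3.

[[-27, 0], [52, 64]]

M^2 = [[9, 0], [4, 16]]
M^3 = [[-27, 0], [52, 64]]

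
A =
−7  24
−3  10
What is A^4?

[[−119, 360], [−45, 136]]

tr A = 3 and det A = 2, so the characteristic polynomial is λ² − (3)λ + (2) with roots 2 and 1.
Eigenvectors give P = [[−8, 3], [−3, 1]] with P⁻¹ = [[1, −3], [3, −8]], and A = P·diag(2, 1)·P⁻¹.
Then A^4 = P·diag(16, 1)·P⁻¹ = [[−128, 3], [−48, 1]] · [[1, −3], [3, −8]] = [[−119, 360], [−45, 136]].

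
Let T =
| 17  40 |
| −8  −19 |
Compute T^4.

[[−319, −800], [160, 401]]

tr T = −2 and det T = −3, so the characteristic polynomial is λ² − (−2)λ + (−3) with roots −3 and 1.
Eigenvectors give P = [[−2, 5], [1, −2]] with P⁻¹ = [[2, 5], [1, 2]], and T = P·diag(−3, 1)·P⁻¹.
Then T^4 = P·diag(81, 1)·P⁻¹ = [[−162, 5], [81, −2]] · [[2, 5], [1, 2]] = [[−319, −800], [160, 401]].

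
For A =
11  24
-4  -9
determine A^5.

[[731, 1464], [-244, -489]]

tr A = 2 and det A = -3, so the characteristic polynomial is λ² − (2)λ + (-3) with roots -1 and 3.
Eigenvectors give P = [[-2, -3], [1, 1]] with P⁻¹ = [[1, 3], [-1, -2]], and A = P·diag(-1, 3)·P⁻¹.
Then A^5 = P·diag(-1, 243)·P⁻¹ = [[2, -729], [-1, 243]] · [[1, 3], [-1, -2]] = [[731, 1464], [-244, -489]].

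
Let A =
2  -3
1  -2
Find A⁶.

[[1, 0], [0, 1]]

A² = I (check: tr A = 0 and det A = -1), so A⁶ = I since 6 is even.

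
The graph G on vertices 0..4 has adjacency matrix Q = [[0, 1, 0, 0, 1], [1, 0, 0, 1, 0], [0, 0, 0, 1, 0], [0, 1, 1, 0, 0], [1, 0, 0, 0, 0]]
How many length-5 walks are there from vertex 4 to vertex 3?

4

The number of length-5 walks from vertex 4 to vertex 3 is entry (4,3) of Q⁵, where Q is the adjacency matrix.
Q² = [[2, 0, 0, 1, 0], [0, 2, 1, 0, 1], [0, 1, 1, 0, 0], [1, 0, 0, 2, 0], [0, 1, 0, 0, 1]]
Q³ = [[0, 3, 1, 0, 2], [3, 0, 0, 3, 0], [1, 0, 0, 2, 0], [0, 3, 2, 0, 1], [2, 0, 0, 1, 0]]
Q⁴ = [[5, 0, 0, 4, 0], [0, 6, 3, 0, 3], [0, 3, 2, 0, 1], [4, 0, 0, 5, 0], [0, 3, 1, 0, 2]]
Q⁵ = [[0, 9, 4, 0, 5], [9, 0, 0, 9, 0], [4, 0, 0, 5, 0], [0, 9, 5, 0, 4], [5, 0, 0, 4, 0]]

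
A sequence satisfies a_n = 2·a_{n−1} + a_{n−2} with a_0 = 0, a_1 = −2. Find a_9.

−1970

With companion matrix A = [[2, 1], [1, 0]], [a_n, a_{n−1}]ᵀ = A·[a_{n−1}, a_{n−2}]ᵀ, so [a_9, a_8]ᵀ = A⁸·[a_1, a_0]ᵀ.
A⁸ = [[985, 408], [408, 169]], giving [a_9, a_8]ᵀ = [[−1970], [−816]].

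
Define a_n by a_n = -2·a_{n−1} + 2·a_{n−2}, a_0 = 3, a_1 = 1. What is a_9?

With companion matrix Q = [[-2, 2], [1, 0]], [a_n, a_{n−1}]ᵀ = Q·[a_{n−1}, a_{n−2}]ᵀ, so [a_9, a_8]ᵀ = Q⁸·[a_1, a_0]ᵀ.
Q⁸ = [[2448, -1792], [-896, 656]], giving [a_9, a_8]ᵀ = [[-2928], [1072]].

-2928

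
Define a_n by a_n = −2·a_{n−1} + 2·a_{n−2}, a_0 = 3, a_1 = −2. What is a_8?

3760

With companion matrix T = [[−2, 2], [1, 0]], [a_n, a_{n−1}]ᵀ = T·[a_{n−1}, a_{n−2}]ᵀ, so [a_8, a_7]ᵀ = T^7·[a_1, a_0]ᵀ.
T^7 = [[−896, 656], [328, −240]], giving [a_8, a_7]ᵀ = [[3760], [−1376]].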